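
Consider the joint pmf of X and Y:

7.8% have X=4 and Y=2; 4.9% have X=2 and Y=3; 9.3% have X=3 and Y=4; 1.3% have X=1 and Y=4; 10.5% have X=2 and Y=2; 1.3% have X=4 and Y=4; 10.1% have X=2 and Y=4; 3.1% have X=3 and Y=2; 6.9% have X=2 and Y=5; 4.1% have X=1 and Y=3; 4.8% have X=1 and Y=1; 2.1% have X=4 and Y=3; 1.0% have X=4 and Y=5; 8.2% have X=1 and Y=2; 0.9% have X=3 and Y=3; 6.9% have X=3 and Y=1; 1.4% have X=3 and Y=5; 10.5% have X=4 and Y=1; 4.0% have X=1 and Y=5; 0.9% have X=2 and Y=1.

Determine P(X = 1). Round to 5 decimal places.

0.22400

P(X=1) = 0.048 + 0.082 + 0.041 + 0.013 + 0.040 = 0.224.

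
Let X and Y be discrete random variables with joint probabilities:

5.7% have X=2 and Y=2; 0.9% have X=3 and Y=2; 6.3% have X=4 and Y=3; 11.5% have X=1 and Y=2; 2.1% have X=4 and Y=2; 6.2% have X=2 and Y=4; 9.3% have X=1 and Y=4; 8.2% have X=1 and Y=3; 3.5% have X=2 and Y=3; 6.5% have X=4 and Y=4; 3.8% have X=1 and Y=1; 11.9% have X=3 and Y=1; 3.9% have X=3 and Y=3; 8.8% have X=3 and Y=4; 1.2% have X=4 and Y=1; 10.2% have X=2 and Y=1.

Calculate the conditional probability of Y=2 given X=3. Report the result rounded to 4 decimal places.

P(X=3) = 0.119 + 0.009 + 0.039 + 0.088 = 0.255.
P(Y=2 | X=3) = 0.009/0.255 = 0.0353.

0.0353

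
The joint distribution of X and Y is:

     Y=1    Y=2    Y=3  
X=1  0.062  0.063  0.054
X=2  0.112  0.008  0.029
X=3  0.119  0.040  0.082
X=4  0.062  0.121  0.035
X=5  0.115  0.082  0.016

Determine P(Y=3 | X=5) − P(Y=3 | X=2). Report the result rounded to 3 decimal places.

-0.120

P(X=5) = 0.115 + 0.082 + 0.016 = 0.213; P(Y=3 | X=5) = 0.016/0.213 = 0.0751.
P(X=2) = 0.112 + 0.008 + 0.029 = 0.149; P(Y=3 | X=2) = 0.029/0.149 = 0.1946.
Difference = -0.120.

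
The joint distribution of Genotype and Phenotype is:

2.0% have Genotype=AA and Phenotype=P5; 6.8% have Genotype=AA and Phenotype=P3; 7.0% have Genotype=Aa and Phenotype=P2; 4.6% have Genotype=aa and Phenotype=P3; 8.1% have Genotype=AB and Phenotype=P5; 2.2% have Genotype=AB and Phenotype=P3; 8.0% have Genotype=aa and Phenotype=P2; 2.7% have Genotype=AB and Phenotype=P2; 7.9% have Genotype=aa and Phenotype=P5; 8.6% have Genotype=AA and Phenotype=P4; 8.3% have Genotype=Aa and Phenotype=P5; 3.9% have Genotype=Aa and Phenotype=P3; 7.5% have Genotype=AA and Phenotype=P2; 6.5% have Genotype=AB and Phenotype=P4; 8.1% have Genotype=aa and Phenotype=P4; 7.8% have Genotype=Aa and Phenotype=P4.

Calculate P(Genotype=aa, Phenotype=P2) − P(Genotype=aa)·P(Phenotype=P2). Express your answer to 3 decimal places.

P(Genotype=aa) = 0.080 + 0.046 + 0.081 + 0.079 = 0.286.
P(Phenotype=P2) = 0.075 + 0.070 + 0.080 + 0.027 = 0.252.
P(Genotype=aa, Phenotype=P2) − P(Genotype=aa)P(Phenotype=P2) = 0.080 − 0.286×0.252 = 0.008.

0.008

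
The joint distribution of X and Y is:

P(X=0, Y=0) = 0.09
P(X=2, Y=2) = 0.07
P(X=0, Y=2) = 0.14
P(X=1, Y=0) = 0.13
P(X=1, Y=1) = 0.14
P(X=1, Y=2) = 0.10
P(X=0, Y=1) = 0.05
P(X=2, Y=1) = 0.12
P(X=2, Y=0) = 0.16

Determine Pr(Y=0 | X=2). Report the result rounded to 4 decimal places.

0.4571

P(X=2) = 0.16 + 0.12 + 0.07 = 0.35.
P(Y=0 | X=2) = 0.16/0.35 = 0.4571.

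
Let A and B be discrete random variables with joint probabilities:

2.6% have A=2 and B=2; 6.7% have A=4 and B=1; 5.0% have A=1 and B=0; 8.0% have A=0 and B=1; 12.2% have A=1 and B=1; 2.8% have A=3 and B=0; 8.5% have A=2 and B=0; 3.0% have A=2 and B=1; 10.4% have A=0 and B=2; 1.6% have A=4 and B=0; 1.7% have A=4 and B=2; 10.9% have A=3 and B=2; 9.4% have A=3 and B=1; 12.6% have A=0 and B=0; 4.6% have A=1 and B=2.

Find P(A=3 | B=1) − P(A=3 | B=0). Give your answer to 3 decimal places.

P(B=1) = 0.080 + 0.122 + 0.030 + 0.094 + 0.067 = 0.393; P(A=3 | B=1) = 0.094/0.393 = 0.2392.
P(B=0) = 0.126 + 0.050 + 0.085 + 0.028 + 0.016 = 0.305; P(A=3 | B=0) = 0.028/0.305 = 0.0918.
Difference = 0.147.

0.147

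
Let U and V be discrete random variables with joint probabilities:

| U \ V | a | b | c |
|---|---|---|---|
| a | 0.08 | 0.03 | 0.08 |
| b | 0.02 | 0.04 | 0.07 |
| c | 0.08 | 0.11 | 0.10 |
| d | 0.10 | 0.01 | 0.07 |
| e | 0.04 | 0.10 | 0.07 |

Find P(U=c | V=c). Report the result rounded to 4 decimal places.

0.2564

P(V=c) = 0.08 + 0.07 + 0.10 + 0.07 + 0.07 = 0.39.
P(U=c | V=c) = 0.10/0.39 = 0.2564.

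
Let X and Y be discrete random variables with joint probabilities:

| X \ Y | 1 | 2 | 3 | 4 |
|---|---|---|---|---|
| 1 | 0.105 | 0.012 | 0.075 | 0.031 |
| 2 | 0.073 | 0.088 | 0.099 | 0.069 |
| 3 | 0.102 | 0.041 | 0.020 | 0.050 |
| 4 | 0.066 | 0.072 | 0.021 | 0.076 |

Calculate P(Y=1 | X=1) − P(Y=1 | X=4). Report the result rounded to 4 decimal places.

0.1900

P(X=1) = 0.105 + 0.012 + 0.075 + 0.031 = 0.223; P(Y=1 | X=1) = 0.105/0.223 = 0.47085.
P(X=4) = 0.066 + 0.072 + 0.021 + 0.076 = 0.235; P(Y=1 | X=4) = 0.066/0.235 = 0.28085.
Difference = 0.1900.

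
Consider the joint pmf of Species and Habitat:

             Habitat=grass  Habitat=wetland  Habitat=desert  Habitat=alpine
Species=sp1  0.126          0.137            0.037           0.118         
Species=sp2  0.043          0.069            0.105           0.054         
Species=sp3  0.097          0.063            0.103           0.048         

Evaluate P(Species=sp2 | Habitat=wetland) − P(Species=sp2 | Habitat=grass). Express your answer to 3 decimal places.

0.095

P(Habitat=wetland) = 0.137 + 0.069 + 0.063 = 0.269; P(Species=sp2 | Habitat=wetland) = 0.069/0.269 = 0.2565.
P(Habitat=grass) = 0.126 + 0.043 + 0.097 = 0.266; P(Species=sp2 | Habitat=grass) = 0.043/0.266 = 0.1617.
Difference = 0.095.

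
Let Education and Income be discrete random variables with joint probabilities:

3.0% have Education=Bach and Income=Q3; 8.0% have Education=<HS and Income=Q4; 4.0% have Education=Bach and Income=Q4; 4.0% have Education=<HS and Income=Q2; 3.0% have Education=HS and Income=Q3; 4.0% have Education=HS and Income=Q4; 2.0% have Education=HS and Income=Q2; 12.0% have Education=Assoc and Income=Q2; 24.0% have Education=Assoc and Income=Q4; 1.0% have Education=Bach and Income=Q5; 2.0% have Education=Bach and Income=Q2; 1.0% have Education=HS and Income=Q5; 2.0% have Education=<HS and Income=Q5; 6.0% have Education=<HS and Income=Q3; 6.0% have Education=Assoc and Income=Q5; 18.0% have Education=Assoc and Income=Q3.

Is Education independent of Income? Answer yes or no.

Every cell satisfies P(Education,Income) = P(Education)·P(Income). For instance P(Education=<HS) = 0.200, P(Income=Q3) = 0.300, and 0.200×0.300 = 0.060 matches the joint entry. So Education and Income are independent.

yes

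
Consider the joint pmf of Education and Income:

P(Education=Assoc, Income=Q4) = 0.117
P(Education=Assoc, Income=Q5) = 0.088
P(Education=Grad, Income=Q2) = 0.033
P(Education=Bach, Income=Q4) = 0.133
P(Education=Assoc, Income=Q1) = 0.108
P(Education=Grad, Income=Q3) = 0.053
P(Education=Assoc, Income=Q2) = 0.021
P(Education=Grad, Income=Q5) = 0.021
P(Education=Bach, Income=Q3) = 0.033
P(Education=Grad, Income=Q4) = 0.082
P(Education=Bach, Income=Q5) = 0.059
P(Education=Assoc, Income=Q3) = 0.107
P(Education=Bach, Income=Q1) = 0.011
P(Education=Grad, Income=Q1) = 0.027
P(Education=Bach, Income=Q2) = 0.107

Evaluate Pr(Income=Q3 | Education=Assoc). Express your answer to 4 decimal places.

P(Education=Assoc) = 0.108 + 0.021 + 0.107 + 0.117 + 0.088 = 0.441.
P(Income=Q3 | Education=Assoc) = 0.107/0.441 = 0.2426.

0.2426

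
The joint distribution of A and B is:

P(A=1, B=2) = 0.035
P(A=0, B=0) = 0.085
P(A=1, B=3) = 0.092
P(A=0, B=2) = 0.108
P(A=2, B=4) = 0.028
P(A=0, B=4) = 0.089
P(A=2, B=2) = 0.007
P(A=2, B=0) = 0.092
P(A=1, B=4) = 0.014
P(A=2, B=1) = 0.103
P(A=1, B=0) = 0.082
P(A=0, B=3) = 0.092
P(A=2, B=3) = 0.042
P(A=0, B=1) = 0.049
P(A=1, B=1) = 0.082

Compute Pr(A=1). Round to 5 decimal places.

0.30500

P(A=1) = 0.082 + 0.082 + 0.035 + 0.092 + 0.014 = 0.305.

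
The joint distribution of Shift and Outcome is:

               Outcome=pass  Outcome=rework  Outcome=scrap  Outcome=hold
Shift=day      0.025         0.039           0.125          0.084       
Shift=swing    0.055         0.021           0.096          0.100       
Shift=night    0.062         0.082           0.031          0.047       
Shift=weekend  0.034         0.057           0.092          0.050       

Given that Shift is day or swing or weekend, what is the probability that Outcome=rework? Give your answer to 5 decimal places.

0.15039

P(Shift=day) = 0.025 + 0.039 + 0.125 + 0.084 = 0.273.
P(Shift=swing) = 0.055 + 0.021 + 0.096 + 0.100 = 0.272.
P(Shift=weekend) = 0.034 + 0.057 + 0.092 + 0.050 = 0.233.
P(Shift ∈ {day, swing, weekend}) = 0.273 + 0.272 + 0.233 = 0.778; P(Outcome=rework, Shift ∈ {day, swing, weekend}) = 0.039 + 0.021 + 0.057 = 0.117.
P(Outcome=rework | Shift ∈ {day, swing, weekend}) = 0.117/0.778 = 0.15039.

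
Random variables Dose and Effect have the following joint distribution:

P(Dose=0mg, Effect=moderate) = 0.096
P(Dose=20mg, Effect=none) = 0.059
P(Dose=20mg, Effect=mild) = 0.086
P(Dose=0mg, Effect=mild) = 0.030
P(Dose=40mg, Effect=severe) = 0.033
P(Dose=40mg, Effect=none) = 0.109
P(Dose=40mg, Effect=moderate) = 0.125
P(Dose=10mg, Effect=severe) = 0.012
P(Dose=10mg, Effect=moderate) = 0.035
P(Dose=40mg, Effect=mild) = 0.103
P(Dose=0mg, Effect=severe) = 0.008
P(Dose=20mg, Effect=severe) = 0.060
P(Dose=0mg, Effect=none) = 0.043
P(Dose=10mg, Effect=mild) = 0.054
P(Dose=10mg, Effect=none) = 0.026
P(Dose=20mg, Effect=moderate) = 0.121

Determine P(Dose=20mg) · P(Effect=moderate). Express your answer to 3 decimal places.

P(Dose=20mg) = 0.059 + 0.086 + 0.121 + 0.060 = 0.326.
P(Effect=moderate) = 0.096 + 0.035 + 0.121 + 0.125 = 0.377.
Product: 0.326 × 0.377 = 0.123.

0.123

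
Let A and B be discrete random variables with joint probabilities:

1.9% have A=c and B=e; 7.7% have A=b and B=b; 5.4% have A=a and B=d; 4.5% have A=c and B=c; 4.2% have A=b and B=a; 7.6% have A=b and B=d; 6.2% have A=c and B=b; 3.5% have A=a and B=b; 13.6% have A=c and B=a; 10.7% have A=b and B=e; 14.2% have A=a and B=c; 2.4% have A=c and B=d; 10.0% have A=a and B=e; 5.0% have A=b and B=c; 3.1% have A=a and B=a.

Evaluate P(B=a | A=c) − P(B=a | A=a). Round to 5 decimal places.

0.38989

P(A=c) = 0.136 + 0.062 + 0.045 + 0.024 + 0.019 = 0.286; P(B=a | A=c) = 0.136/0.286 = 0.475524.
P(A=a) = 0.031 + 0.035 + 0.142 + 0.054 + 0.100 = 0.362; P(B=a | A=a) = 0.031/0.362 = 0.085635.
Difference = 0.38989.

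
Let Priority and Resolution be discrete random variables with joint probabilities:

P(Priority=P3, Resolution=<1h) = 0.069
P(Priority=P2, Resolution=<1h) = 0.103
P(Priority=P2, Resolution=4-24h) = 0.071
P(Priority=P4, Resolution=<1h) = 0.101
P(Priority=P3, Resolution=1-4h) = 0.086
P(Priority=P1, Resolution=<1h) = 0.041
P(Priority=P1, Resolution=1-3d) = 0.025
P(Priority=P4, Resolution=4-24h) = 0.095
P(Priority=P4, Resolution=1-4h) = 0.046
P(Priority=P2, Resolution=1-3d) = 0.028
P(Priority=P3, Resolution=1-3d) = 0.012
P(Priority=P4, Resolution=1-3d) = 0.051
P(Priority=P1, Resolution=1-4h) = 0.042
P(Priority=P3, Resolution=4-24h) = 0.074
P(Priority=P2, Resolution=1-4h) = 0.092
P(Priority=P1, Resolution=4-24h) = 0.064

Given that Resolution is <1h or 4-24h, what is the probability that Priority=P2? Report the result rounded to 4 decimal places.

0.2816

P(Resolution=<1h) = 0.041 + 0.103 + 0.069 + 0.101 = 0.314.
P(Resolution=4-24h) = 0.064 + 0.071 + 0.074 + 0.095 = 0.304.
P(Resolution ∈ {<1h, 4-24h}) = 0.314 + 0.304 = 0.618; P(Priority=P2, Resolution ∈ {<1h, 4-24h}) = 0.103 + 0.071 = 0.174.
P(Priority=P2 | Resolution ∈ {<1h, 4-24h}) = 0.174/0.618 = 0.2816.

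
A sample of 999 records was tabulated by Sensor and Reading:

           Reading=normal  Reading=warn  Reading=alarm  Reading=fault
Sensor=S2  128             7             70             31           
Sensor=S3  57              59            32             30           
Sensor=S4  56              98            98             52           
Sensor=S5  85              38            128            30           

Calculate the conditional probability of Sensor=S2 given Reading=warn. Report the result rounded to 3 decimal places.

0.035

Total with Reading=warn: 7 + 59 + 98 + 38 = 202.
P(Sensor=S2 | Reading=warn) = 7/202 = 0.035.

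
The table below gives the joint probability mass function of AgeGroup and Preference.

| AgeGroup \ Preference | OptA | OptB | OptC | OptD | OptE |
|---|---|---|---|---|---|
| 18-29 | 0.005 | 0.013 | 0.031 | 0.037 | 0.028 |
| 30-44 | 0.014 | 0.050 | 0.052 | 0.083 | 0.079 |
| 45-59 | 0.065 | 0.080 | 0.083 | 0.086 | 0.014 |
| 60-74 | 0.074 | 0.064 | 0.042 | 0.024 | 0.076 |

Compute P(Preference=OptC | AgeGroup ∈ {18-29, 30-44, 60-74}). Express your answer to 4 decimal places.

P(AgeGroup=18-29) = 0.005 + 0.013 + 0.031 + 0.037 + 0.028 = 0.114.
P(AgeGroup=30-44) = 0.014 + 0.050 + 0.052 + 0.083 + 0.079 = 0.278.
P(AgeGroup=60-74) = 0.074 + 0.064 + 0.042 + 0.024 + 0.076 = 0.280.
P(AgeGroup ∈ {18-29, 30-44, 60-74}) = 0.114 + 0.278 + 0.280 = 0.672; P(Preference=OptC, AgeGroup ∈ {18-29, 30-44, 60-74}) = 0.031 + 0.052 + 0.042 = 0.125.
P(Preference=OptC | AgeGroup ∈ {18-29, 30-44, 60-74}) = 0.125/0.672 = 0.1860.

0.1860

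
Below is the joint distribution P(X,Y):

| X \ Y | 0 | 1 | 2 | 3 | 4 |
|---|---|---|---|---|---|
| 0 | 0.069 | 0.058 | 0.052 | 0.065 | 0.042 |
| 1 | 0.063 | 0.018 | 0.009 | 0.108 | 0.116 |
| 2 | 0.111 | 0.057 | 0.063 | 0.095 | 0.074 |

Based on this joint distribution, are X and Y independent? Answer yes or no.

no

P(X=1) = 0.314 and P(Y=4) = 0.232, so their product is 0.07285, but P(X=1, Y=4) = 0.116. Since these differ, X and Y are not independent.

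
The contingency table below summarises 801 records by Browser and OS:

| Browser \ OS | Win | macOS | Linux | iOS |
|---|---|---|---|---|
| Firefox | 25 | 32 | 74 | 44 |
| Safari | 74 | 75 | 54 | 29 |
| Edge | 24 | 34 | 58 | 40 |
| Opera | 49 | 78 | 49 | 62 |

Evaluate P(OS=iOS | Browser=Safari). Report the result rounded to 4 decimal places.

Total with Browser=Safari: 74 + 75 + 54 + 29 = 232.
P(OS=iOS | Browser=Safari) = 29/232 = 0.1250.

0.1250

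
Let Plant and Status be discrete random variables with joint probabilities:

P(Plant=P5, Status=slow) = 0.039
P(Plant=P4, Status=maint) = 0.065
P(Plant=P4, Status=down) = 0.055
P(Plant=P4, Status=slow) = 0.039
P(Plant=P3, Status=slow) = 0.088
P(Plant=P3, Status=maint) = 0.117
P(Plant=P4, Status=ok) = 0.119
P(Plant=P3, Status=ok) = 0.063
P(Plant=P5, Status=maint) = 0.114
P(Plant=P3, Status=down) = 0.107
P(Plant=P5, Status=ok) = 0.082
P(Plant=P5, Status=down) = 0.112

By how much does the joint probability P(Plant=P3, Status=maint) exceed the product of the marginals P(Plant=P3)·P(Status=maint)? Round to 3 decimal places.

0.006

P(Plant=P3) = 0.063 + 0.088 + 0.107 + 0.117 = 0.375.
P(Status=maint) = 0.117 + 0.065 + 0.114 = 0.296.
P(Plant=P3, Status=maint) − P(Plant=P3)P(Status=maint) = 0.117 − 0.375×0.296 = 0.006.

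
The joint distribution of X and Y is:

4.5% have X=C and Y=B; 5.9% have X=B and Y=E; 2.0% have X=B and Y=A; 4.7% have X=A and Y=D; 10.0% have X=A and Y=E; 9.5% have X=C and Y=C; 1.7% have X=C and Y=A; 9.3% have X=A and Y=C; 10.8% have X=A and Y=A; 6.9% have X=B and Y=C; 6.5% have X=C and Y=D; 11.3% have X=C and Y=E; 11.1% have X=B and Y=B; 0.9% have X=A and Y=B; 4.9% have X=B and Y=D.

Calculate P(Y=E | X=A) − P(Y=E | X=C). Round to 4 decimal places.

-0.0572

P(X=A) = 0.108 + 0.009 + 0.093 + 0.047 + 0.100 = 0.357; P(Y=E | X=A) = 0.100/0.357 = 0.28011.
P(X=C) = 0.017 + 0.045 + 0.095 + 0.065 + 0.113 = 0.335; P(Y=E | X=C) = 0.113/0.335 = 0.33731.
Difference = -0.0572.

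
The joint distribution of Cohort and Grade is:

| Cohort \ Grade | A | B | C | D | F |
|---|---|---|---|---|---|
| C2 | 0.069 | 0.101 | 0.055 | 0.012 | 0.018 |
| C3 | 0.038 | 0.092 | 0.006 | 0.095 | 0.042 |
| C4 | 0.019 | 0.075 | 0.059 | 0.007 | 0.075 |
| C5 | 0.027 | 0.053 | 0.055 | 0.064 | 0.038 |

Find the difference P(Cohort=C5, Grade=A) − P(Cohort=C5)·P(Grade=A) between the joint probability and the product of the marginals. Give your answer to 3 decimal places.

P(Cohort=C5) = 0.027 + 0.053 + 0.055 + 0.064 + 0.038 = 0.237.
P(Grade=A) = 0.069 + 0.038 + 0.019 + 0.027 = 0.153.
P(Cohort=C5, Grade=A) − P(Cohort=C5)P(Grade=A) = 0.027 − 0.237×0.153 = -0.009.

-0.009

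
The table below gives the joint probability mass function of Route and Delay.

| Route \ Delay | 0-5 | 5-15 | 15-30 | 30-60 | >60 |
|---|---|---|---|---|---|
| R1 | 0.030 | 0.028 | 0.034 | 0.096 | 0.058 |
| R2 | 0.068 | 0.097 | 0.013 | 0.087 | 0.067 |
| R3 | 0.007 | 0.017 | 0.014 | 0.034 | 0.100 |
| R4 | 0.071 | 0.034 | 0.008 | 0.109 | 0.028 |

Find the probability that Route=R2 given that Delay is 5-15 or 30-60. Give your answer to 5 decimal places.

P(Delay=5-15) = 0.028 + 0.097 + 0.017 + 0.034 = 0.176.
P(Delay=30-60) = 0.096 + 0.087 + 0.034 + 0.109 = 0.326.
P(Delay ∈ {5-15, 30-60}) = 0.176 + 0.326 = 0.502; P(Route=R2, Delay ∈ {5-15, 30-60}) = 0.097 + 0.087 = 0.184.
P(Route=R2 | Delay ∈ {5-15, 30-60}) = 0.184/0.502 = 0.36653.

0.36653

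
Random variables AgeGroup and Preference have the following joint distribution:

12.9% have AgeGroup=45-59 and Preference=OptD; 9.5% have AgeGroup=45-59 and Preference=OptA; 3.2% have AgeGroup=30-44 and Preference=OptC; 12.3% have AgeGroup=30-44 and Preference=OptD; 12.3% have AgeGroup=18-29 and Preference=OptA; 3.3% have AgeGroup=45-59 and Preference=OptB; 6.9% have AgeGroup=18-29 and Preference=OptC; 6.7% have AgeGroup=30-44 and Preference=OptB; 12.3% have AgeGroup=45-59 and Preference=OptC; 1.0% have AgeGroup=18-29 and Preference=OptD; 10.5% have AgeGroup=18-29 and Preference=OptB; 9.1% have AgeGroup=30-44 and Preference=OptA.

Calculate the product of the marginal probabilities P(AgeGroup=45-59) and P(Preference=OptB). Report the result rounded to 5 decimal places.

0.07790

P(AgeGroup=45-59) = 0.095 + 0.033 + 0.123 + 0.129 = 0.380.
P(Preference=OptB) = 0.105 + 0.067 + 0.033 = 0.205.
Product: 0.380 × 0.205 = 0.07790.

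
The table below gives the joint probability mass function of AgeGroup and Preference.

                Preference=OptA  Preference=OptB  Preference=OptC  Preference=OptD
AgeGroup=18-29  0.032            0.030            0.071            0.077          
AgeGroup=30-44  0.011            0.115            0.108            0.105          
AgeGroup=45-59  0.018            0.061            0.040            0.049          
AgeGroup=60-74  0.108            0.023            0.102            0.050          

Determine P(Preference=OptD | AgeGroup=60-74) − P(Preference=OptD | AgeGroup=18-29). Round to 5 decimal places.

-0.18999

P(AgeGroup=60-74) = 0.108 + 0.023 + 0.102 + 0.050 = 0.283; P(Preference=OptD | AgeGroup=60-74) = 0.050/0.283 = 0.176678.
P(AgeGroup=18-29) = 0.032 + 0.030 + 0.071 + 0.077 = 0.210; P(Preference=OptD | AgeGroup=18-29) = 0.077/0.210 = 0.366667.
Difference = -0.18999.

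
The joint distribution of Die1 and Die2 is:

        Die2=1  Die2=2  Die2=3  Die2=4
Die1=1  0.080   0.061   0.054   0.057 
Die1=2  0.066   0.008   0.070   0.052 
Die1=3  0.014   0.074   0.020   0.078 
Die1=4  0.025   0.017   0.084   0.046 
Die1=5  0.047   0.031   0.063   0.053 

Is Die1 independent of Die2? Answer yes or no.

no

P(Die1=3) = 0.186 and P(Die2=2) = 0.191, so their product is 0.03553, but P(Die1=3, Die2=2) = 0.074. Since these differ, Die1 and Die2 are not independent.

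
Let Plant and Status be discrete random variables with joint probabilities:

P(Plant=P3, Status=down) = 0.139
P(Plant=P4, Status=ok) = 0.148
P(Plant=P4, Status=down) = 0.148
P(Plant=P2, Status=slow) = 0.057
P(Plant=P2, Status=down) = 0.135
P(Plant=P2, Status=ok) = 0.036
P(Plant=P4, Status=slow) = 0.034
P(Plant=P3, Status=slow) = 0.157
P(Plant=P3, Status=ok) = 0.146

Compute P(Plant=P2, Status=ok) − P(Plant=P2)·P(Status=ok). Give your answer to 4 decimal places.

P(Plant=P2) = 0.036 + 0.057 + 0.135 = 0.228.
P(Status=ok) = 0.036 + 0.146 + 0.148 = 0.330.
P(Plant=P2, Status=ok) − P(Plant=P2)P(Status=ok) = 0.036 − 0.228×0.330 = -0.0392.

-0.0392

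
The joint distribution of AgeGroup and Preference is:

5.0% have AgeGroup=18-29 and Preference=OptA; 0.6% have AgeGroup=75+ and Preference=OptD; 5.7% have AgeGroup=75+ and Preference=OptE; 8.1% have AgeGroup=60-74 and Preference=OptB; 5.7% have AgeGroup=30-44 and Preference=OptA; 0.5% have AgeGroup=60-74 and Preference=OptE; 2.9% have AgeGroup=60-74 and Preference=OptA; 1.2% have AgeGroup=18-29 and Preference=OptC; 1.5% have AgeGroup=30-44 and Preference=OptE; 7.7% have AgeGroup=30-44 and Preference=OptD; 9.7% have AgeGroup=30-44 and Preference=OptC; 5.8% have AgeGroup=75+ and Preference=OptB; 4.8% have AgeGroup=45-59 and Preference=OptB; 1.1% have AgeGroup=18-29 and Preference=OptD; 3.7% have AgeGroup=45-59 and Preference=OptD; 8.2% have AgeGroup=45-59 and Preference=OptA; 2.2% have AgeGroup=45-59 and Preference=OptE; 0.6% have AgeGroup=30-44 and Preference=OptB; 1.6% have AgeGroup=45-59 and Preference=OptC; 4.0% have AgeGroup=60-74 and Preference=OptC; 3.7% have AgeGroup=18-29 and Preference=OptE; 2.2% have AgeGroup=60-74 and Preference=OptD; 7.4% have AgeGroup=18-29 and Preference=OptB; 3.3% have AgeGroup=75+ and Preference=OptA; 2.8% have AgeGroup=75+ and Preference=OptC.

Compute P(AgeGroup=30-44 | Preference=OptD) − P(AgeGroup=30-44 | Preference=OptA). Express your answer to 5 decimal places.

0.27618

P(Preference=OptD) = 0.011 + 0.077 + 0.037 + 0.022 + 0.006 = 0.153; P(AgeGroup=30-44 | Preference=OptD) = 0.077/0.153 = 0.503268.
P(Preference=OptA) = 0.050 + 0.057 + 0.082 + 0.029 + 0.033 = 0.251; P(AgeGroup=30-44 | Preference=OptA) = 0.057/0.251 = 0.227092.
Difference = 0.27618.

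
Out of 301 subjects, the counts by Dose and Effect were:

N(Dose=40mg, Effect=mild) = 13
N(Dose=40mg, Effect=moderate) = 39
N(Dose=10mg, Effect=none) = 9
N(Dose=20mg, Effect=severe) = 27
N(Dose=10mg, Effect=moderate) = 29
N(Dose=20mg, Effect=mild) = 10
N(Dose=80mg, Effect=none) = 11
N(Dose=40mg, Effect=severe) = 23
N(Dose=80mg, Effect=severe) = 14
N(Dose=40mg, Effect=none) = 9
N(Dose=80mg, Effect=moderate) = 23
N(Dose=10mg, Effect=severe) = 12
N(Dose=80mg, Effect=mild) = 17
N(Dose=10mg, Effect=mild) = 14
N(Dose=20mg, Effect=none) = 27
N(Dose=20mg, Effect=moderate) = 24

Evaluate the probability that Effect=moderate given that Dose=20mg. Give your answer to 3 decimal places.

Total with Dose=20mg: 27 + 10 + 24 + 27 = 88.
P(Effect=moderate | Dose=20mg) = 24/88 = 0.273.

0.273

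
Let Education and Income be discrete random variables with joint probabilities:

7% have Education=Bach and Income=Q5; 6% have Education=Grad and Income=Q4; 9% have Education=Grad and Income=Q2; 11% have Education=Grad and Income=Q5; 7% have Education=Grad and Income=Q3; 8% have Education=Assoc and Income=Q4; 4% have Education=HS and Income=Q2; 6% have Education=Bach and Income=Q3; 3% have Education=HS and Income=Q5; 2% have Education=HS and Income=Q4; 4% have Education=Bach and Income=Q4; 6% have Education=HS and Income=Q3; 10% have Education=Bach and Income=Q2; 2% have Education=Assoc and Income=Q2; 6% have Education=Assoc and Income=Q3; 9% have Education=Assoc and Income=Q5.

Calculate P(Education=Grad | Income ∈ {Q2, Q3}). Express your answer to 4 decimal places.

0.3200

P(Income=Q2) = 0.04 + 0.02 + 0.10 + 0.09 = 0.25.
P(Income=Q3) = 0.06 + 0.06 + 0.06 + 0.07 = 0.25.
P(Income ∈ {Q2, Q3}) = 0.25 + 0.25 = 0.50; P(Education=Grad, Income ∈ {Q2, Q3}) = 0.09 + 0.07 = 0.16.
P(Education=Grad | Income ∈ {Q2, Q3}) = 0.16/0.50 = 0.3200.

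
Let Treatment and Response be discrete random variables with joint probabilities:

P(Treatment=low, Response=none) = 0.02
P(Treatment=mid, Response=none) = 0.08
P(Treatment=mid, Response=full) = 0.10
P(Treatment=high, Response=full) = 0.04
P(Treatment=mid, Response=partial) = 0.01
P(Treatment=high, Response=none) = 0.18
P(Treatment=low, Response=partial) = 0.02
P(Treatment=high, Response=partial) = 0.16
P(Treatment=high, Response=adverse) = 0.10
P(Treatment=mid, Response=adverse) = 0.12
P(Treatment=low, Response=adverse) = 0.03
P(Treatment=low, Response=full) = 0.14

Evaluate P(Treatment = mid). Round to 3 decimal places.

P(Treatment=mid) = 0.08 + 0.01 + 0.10 + 0.12 = 0.31.

0.310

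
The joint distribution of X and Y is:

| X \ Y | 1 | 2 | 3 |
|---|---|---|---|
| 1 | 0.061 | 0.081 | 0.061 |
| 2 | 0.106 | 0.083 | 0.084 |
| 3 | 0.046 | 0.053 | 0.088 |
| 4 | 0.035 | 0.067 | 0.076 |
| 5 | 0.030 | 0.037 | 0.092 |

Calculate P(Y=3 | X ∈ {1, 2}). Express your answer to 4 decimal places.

0.3046

P(X=1) = 0.061 + 0.081 + 0.061 = 0.203.
P(X=2) = 0.106 + 0.083 + 0.084 = 0.273.
P(X ∈ {1, 2}) = 0.203 + 0.273 = 0.476; P(Y=3, X ∈ {1, 2}) = 0.061 + 0.084 = 0.145.
P(Y=3 | X ∈ {1, 2}) = 0.145/0.476 = 0.3046.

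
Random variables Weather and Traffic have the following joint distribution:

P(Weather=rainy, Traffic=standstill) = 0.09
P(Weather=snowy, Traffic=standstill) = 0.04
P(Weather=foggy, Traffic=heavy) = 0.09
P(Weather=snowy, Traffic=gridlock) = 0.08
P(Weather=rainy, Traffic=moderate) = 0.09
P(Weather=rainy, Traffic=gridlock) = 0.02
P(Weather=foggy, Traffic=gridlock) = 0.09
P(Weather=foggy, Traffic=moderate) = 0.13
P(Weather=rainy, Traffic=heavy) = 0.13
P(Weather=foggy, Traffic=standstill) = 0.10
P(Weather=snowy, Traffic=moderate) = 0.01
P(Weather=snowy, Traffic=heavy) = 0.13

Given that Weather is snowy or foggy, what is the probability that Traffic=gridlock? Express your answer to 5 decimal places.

0.25373

P(Weather=snowy) = 0.01 + 0.13 + 0.08 + 0.04 = 0.26.
P(Weather=foggy) = 0.13 + 0.09 + 0.09 + 0.10 = 0.41.
P(Weather ∈ {snowy, foggy}) = 0.26 + 0.41 = 0.67; P(Traffic=gridlock, Weather ∈ {snowy, foggy}) = 0.08 + 0.09 = 0.17.
P(Traffic=gridlock | Weather ∈ {snowy, foggy}) = 0.17/0.67 = 0.25373.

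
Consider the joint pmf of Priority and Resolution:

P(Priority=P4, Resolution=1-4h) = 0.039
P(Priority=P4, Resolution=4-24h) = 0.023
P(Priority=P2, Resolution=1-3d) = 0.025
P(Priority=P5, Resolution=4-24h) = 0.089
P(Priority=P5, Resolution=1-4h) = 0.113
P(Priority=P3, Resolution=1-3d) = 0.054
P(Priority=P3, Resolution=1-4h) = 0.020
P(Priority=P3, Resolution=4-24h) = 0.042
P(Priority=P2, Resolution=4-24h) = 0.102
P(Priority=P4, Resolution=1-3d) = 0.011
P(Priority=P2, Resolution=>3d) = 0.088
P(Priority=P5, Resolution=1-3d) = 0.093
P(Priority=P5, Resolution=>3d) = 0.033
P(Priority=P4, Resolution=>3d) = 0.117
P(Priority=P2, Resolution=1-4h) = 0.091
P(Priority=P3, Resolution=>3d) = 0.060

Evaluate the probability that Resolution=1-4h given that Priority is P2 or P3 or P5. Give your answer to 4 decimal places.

P(Priority=P2) = 0.091 + 0.102 + 0.025 + 0.088 = 0.306.
P(Priority=P3) = 0.020 + 0.042 + 0.054 + 0.060 = 0.176.
P(Priority=P5) = 0.113 + 0.089 + 0.093 + 0.033 = 0.328.
P(Priority ∈ {P2, P3, P5}) = 0.306 + 0.176 + 0.328 = 0.810; P(Resolution=1-4h, Priority ∈ {P2, P3, P5}) = 0.091 + 0.020 + 0.113 = 0.224.
P(Resolution=1-4h | Priority ∈ {P2, P3, P5}) = 0.224/0.810 = 0.2765.

0.2765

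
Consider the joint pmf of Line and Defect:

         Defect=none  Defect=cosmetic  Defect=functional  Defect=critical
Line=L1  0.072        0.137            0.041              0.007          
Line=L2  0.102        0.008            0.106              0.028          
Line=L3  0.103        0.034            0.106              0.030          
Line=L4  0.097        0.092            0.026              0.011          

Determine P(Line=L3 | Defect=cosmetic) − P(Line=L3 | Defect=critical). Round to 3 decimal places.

-0.269

P(Defect=cosmetic) = 0.137 + 0.008 + 0.034 + 0.092 = 0.271; P(Line=L3 | Defect=cosmetic) = 0.034/0.271 = 0.1255.
P(Defect=critical) = 0.007 + 0.028 + 0.030 + 0.011 = 0.076; P(Line=L3 | Defect=critical) = 0.030/0.076 = 0.3947.
Difference = -0.269.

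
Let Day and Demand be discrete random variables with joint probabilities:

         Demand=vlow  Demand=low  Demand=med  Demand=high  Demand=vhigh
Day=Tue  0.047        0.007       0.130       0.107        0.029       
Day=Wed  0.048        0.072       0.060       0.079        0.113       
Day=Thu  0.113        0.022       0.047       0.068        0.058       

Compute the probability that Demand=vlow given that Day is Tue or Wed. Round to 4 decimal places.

P(Day=Tue) = 0.047 + 0.007 + 0.130 + 0.107 + 0.029 = 0.320.
P(Day=Wed) = 0.048 + 0.072 + 0.060 + 0.079 + 0.113 = 0.372.
P(Day ∈ {Tue, Wed}) = 0.320 + 0.372 = 0.692; P(Demand=vlow, Day ∈ {Tue, Wed}) = 0.047 + 0.048 = 0.095.
P(Demand=vlow | Day ∈ {Tue, Wed}) = 0.095/0.692 = 0.1373.

0.1373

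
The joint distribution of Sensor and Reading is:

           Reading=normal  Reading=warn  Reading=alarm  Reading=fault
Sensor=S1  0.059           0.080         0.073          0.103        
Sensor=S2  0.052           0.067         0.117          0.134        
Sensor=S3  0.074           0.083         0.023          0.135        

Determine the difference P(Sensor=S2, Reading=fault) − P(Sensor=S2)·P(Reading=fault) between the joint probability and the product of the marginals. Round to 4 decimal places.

P(Sensor=S2) = 0.052 + 0.067 + 0.117 + 0.134 = 0.370.
P(Reading=fault) = 0.103 + 0.134 + 0.135 = 0.372.
P(Sensor=S2, Reading=fault) − P(Sensor=S2)P(Reading=fault) = 0.134 − 0.370×0.372 = -0.0036.

-0.0036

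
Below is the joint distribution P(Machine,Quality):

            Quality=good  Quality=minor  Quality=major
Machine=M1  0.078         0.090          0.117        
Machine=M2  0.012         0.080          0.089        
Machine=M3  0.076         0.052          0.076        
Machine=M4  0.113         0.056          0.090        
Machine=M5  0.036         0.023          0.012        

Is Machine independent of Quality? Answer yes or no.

P(Machine=M2) = 0.181 and P(Quality=good) = 0.315, so their product is 0.05702, but P(Machine=M2, Quality=good) = 0.012. Since these differ, Machine and Quality are not independent.

no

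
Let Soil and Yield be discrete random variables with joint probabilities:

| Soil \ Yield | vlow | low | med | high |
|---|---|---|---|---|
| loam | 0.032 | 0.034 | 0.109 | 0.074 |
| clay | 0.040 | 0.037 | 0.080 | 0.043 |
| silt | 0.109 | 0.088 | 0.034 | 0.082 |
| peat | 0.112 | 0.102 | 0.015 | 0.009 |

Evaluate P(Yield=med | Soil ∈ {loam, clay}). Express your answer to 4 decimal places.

P(Soil=loam) = 0.032 + 0.034 + 0.109 + 0.074 = 0.249.
P(Soil=clay) = 0.040 + 0.037 + 0.080 + 0.043 = 0.200.
P(Soil ∈ {loam, clay}) = 0.249 + 0.200 = 0.449; P(Yield=med, Soil ∈ {loam, clay}) = 0.109 + 0.080 = 0.189.
P(Yield=med | Soil ∈ {loam, clay}) = 0.189/0.449 = 0.4209.

0.4209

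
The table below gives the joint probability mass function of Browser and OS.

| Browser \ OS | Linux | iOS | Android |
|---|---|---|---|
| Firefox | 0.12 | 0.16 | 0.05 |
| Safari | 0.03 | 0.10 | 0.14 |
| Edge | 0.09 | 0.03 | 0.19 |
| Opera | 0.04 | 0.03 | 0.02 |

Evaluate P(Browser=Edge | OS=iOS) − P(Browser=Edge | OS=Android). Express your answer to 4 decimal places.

-0.3813

P(OS=iOS) = 0.16 + 0.10 + 0.03 + 0.03 = 0.32; P(Browser=Edge | OS=iOS) = 0.03/0.32 = 0.09375.
P(OS=Android) = 0.05 + 0.14 + 0.19 + 0.02 = 0.40; P(Browser=Edge | OS=Android) = 0.19/0.40 = 0.47500.
Difference = -0.3813.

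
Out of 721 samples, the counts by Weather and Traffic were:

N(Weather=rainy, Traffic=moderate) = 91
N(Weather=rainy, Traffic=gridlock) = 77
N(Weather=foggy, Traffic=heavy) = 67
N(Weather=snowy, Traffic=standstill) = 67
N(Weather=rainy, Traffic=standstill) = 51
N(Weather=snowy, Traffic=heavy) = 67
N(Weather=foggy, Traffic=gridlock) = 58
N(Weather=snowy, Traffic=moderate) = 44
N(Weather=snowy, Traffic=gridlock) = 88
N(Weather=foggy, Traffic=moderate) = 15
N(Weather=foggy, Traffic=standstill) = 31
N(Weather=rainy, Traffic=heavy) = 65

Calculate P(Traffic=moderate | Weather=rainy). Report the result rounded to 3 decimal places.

0.320

Total with Weather=rainy: 91 + 65 + 77 + 51 = 284.
P(Traffic=moderate | Weather=rainy) = 91/284 = 0.320.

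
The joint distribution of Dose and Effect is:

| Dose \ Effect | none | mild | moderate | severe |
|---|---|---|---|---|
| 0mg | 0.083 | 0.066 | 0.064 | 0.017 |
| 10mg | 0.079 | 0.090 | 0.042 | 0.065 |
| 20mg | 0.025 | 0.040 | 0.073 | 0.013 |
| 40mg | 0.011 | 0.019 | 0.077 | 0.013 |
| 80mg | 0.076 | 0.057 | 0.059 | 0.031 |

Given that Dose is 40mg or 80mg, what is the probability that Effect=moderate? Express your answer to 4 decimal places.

0.3965

P(Dose=40mg) = 0.011 + 0.019 + 0.077 + 0.013 = 0.120.
P(Dose=80mg) = 0.076 + 0.057 + 0.059 + 0.031 = 0.223.
P(Dose ∈ {40mg, 80mg}) = 0.120 + 0.223 = 0.343; P(Effect=moderate, Dose ∈ {40mg, 80mg}) = 0.077 + 0.059 = 0.136.
P(Effect=moderate | Dose ∈ {40mg, 80mg}) = 0.136/0.343 = 0.3965.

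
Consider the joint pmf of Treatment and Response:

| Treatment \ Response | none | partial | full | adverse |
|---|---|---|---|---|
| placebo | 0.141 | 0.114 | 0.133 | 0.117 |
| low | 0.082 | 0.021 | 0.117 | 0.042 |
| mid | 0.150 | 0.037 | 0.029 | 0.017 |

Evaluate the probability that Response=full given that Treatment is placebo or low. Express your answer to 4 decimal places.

P(Treatment=placebo) = 0.141 + 0.114 + 0.133 + 0.117 = 0.505.
P(Treatment=low) = 0.082 + 0.021 + 0.117 + 0.042 = 0.262.
P(Treatment ∈ {placebo, low}) = 0.505 + 0.262 = 0.767; P(Response=full, Treatment ∈ {placebo, low}) = 0.133 + 0.117 = 0.250.
P(Response=full | Treatment ∈ {placebo, low}) = 0.250/0.767 = 0.3259.

0.3259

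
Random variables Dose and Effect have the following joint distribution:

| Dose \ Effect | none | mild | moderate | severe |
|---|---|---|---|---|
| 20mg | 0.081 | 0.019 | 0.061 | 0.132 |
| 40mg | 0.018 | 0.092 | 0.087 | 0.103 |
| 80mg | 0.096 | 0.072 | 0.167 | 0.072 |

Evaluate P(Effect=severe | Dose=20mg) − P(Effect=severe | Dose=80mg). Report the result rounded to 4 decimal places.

0.2736

P(Dose=20mg) = 0.081 + 0.019 + 0.061 + 0.132 = 0.293; P(Effect=severe | Dose=20mg) = 0.132/0.293 = 0.45051.
P(Dose=80mg) = 0.096 + 0.072 + 0.167 + 0.072 = 0.407; P(Effect=severe | Dose=80mg) = 0.072/0.407 = 0.17690.
Difference = 0.2736.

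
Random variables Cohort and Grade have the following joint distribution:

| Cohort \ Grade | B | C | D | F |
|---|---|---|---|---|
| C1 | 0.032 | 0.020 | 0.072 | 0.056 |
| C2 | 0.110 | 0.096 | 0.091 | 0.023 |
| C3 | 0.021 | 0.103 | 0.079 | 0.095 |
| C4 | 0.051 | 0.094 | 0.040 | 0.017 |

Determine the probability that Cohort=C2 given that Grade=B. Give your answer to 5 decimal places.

0.51402

P(Grade=B) = 0.032 + 0.110 + 0.021 + 0.051 = 0.214.
P(Cohort=C2 | Grade=B) = 0.110/0.214 = 0.51402.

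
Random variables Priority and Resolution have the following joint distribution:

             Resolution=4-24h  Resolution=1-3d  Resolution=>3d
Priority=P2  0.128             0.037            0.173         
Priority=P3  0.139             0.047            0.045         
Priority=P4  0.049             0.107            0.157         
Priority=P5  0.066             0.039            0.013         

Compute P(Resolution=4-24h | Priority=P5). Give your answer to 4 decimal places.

0.5593

P(Priority=P5) = 0.066 + 0.039 + 0.013 = 0.118.
P(Resolution=4-24h | Priority=P5) = 0.066/0.118 = 0.5593.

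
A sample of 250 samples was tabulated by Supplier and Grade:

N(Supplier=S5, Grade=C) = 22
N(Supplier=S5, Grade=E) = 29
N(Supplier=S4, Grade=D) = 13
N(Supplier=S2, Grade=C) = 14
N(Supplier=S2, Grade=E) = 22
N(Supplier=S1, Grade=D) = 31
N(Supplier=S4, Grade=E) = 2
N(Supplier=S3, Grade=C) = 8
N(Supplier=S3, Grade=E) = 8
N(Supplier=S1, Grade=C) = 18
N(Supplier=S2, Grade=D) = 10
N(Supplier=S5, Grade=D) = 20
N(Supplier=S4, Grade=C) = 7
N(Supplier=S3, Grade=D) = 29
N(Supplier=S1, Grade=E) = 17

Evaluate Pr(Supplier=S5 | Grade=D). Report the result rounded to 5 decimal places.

Total with Grade=D: 31 + 10 + 29 + 13 + 20 = 103.
P(Supplier=S5 | Grade=D) = 20/103 = 0.19417.

0.19417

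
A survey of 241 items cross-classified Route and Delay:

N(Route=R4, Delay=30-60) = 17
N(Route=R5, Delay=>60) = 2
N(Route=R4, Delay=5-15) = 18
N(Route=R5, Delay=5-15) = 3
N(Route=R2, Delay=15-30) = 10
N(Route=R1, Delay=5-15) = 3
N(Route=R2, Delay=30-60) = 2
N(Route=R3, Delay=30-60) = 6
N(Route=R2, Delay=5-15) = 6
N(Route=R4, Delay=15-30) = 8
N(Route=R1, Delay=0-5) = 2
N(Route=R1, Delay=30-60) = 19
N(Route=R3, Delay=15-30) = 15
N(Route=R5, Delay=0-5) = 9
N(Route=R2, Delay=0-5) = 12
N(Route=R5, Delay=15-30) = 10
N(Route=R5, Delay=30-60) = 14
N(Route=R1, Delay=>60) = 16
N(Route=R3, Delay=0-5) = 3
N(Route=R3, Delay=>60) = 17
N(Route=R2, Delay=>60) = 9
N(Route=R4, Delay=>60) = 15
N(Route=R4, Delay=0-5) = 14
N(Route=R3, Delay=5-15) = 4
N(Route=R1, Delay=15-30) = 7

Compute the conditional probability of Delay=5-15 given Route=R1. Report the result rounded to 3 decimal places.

Total with Route=R1: 2 + 3 + 7 + 19 + 16 = 47.
P(Delay=5-15 | Route=R1) = 3/47 = 0.064.

0.064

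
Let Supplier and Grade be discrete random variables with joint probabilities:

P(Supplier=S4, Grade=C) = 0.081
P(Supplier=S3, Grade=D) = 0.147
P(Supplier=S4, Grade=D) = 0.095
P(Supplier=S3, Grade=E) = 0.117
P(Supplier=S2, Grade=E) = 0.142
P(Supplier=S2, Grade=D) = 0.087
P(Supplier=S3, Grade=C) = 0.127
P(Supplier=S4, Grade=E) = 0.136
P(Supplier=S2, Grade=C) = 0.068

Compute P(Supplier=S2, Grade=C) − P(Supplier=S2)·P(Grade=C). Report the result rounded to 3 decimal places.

-0.014

P(Supplier=S2) = 0.068 + 0.087 + 0.142 = 0.297.
P(Grade=C) = 0.068 + 0.127 + 0.081 = 0.276.
P(Supplier=S2, Grade=C) − P(Supplier=S2)P(Grade=C) = 0.068 − 0.297×0.276 = -0.014.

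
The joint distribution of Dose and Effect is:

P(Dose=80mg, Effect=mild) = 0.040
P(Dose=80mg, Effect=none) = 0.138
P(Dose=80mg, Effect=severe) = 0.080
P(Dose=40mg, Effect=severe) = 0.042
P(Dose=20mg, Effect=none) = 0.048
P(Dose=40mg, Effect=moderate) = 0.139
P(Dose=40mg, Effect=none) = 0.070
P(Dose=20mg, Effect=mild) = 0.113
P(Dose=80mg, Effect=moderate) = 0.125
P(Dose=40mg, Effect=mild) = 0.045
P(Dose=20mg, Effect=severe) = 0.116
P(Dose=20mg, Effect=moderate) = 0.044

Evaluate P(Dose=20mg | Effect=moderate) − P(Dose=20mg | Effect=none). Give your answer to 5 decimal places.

-0.04464

P(Effect=moderate) = 0.044 + 0.139 + 0.125 = 0.308; P(Dose=20mg | Effect=moderate) = 0.044/0.308 = 0.142857.
P(Effect=none) = 0.048 + 0.070 + 0.138 = 0.256; P(Dose=20mg | Effect=none) = 0.048/0.256 = 0.187500.
Difference = -0.04464.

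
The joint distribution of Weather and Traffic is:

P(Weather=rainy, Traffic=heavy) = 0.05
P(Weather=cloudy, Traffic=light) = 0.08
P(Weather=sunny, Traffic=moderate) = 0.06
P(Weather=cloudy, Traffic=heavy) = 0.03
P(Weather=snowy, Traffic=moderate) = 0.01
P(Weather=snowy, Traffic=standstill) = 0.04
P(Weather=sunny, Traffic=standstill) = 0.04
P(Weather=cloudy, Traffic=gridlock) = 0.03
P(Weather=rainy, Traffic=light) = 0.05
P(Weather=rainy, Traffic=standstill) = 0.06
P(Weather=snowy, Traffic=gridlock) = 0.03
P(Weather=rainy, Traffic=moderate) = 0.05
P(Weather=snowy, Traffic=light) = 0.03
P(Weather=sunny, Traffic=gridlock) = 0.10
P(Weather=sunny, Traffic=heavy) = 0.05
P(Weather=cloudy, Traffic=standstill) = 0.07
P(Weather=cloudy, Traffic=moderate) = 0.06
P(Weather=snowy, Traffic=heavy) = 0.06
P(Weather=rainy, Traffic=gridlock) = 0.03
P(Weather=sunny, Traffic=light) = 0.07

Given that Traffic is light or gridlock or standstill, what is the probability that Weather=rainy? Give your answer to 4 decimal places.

P(Traffic=light) = 0.07 + 0.08 + 0.05 + 0.03 = 0.23.
P(Traffic=gridlock) = 0.10 + 0.03 + 0.03 + 0.03 = 0.19.
P(Traffic=standstill) = 0.04 + 0.07 + 0.06 + 0.04 = 0.21.
P(Traffic ∈ {light, gridlock, standstill}) = 0.23 + 0.19 + 0.21 = 0.63; P(Weather=rainy, Traffic ∈ {light, gridlock, standstill}) = 0.05 + 0.03 + 0.06 = 0.14.
P(Weather=rainy | Traffic ∈ {light, gridlock, standstill}) = 0.14/0.63 = 0.2222.

0.2222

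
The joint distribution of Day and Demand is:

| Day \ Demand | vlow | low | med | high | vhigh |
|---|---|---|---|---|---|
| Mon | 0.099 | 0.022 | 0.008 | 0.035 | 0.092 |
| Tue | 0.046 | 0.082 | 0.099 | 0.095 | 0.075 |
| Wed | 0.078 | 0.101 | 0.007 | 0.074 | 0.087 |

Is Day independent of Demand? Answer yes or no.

no

P(Day=Tue) = 0.397 and P(Demand=med) = 0.114, so their product is 0.04526, but P(Day=Tue, Demand=med) = 0.099. Since these differ, Day and Demand are not independent.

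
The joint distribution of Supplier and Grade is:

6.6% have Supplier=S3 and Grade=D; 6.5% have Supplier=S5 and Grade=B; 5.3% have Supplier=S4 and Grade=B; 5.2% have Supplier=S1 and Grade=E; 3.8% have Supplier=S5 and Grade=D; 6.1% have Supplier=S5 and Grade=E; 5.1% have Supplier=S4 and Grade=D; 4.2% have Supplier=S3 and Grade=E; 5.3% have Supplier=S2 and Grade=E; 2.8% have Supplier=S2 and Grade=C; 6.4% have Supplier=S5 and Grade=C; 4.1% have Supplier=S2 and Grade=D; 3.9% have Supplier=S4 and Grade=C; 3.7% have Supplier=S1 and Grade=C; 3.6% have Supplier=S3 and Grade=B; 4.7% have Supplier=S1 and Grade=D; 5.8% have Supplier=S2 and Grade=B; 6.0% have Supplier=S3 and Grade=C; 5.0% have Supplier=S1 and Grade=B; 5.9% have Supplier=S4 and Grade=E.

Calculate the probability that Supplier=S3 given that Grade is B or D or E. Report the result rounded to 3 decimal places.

0.187

P(Grade=B) = 0.050 + 0.058 + 0.036 + 0.053 + 0.065 = 0.262.
P(Grade=D) = 0.047 + 0.041 + 0.066 + 0.051 + 0.038 = 0.243.
P(Grade=E) = 0.052 + 0.053 + 0.042 + 0.059 + 0.061 = 0.267.
P(Grade ∈ {B, D, E}) = 0.262 + 0.243 + 0.267 = 0.772; P(Supplier=S3, Grade ∈ {B, D, E}) = 0.036 + 0.066 + 0.042 = 0.144.
P(Supplier=S3 | Grade ∈ {B, D, E}) = 0.144/0.772 = 0.187.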